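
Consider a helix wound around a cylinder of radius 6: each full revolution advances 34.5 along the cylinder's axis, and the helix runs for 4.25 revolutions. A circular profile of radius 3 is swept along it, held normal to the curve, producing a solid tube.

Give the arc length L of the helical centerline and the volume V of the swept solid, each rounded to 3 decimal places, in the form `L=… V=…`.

L=217.186 V=6140.788

2πR = 2π·6 = 37.699112
per-turn = √(37.699112² + 34.5²) = √(1421.2230 + 1190.25) = √2611.4730 = 51.102574
L = 4.25 × 51.102574 = 217.185938
V = π·3² × L = 28.274334 × 217.185938 = 6140.787726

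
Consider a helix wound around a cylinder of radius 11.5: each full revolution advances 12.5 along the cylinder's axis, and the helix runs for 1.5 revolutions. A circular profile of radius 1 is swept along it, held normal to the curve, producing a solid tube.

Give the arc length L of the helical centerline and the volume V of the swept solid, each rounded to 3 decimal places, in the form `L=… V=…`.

2πR = 2π·11.5 = 72.256631
per-turn = √(72.256631² + 12.5²) = √(5221.0207 + 156.25) = √5377.2707 = 73.329876
L = 1.5 × 73.329876 = 109.994814
V = π·1² × L = 3.141593 × 109.994814 = 345.558900

L=109.995 V=345.559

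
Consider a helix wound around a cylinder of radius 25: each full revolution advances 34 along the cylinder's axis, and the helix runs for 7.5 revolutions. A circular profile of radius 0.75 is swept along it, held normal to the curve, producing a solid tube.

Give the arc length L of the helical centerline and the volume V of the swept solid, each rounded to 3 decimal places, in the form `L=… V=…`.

2πR = 2π·25 = 157.079633
per-turn = √(157.079633² + 34²) = √(24674.0110 + 1156) = √25830.0110 = 160.717177
L = 7.5 × 160.717177 = 1205.378828
V = π·0.75² × L = 1.767146 × 1205.378828 = 2130.080215

L=1205.379 V=2130.080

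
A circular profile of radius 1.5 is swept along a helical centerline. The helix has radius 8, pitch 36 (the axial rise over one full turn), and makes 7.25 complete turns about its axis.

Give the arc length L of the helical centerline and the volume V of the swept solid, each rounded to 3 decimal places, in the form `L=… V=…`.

2πR = 2π·8 = 50.265482
per-turn = √(50.265482² + 36²) = √(2526.6187 + 1296) = √3822.6187 = 61.827330
L = 7.25 × 61.827330 = 448.248142
V = π·1.5² × L = 7.068583 × 448.248142 = 3168.479407

L=448.248 V=3168.479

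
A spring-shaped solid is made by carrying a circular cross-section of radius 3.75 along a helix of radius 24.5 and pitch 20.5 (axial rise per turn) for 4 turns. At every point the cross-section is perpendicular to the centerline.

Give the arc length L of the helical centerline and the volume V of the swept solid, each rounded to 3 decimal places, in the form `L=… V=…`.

L=621.188 V=27443.252

2πR = 2π·24.5 = 153.938040
per-turn = √(153.938040² + 20.5²) = √(23696.9202 + 420.25) = √24117.1702 = 155.297039
L = 4 × 155.297039 = 621.188154
V = π·3.75² × L = 44.178647 × 621.188154 = 27443.251984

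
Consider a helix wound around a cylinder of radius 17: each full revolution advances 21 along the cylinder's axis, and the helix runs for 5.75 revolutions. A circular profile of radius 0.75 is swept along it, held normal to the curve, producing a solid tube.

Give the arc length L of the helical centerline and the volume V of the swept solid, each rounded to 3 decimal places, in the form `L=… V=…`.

2πR = 2π·17 = 106.814150
per-turn = √(106.814150² + 21²) = √(11409.2627 + 441) = √11850.2627 = 108.858912
L = 5.75 × 108.858912 = 625.938743
V = π·0.75² × L = 1.767146 × 625.938743 = 1106.125063

L=625.939 V=1106.125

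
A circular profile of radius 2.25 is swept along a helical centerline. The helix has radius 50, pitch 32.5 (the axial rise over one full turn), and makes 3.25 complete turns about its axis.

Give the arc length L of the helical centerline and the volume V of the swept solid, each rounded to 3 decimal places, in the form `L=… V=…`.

2πR = 2π·50 = 314.159265
per-turn = √(314.159265² + 32.5²) = √(98696.0440 + 1056.25) = √99752.2940 = 315.835866
L = 3.25 × 315.835866 = 1026.466563
V = π·2.25² × L = 15.904313 × 1026.466563 = 16325.245310

L=1026.467 V=16325.245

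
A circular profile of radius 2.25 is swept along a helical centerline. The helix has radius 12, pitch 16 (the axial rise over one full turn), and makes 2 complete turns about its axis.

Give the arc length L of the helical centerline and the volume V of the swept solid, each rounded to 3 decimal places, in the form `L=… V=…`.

2πR = 2π·12 = 75.398224
per-turn = √(75.398224² + 16²) = √(5684.8921 + 256) = √5940.8921 = 77.077183
L = 2 × 77.077183 = 154.154366
V = π·2.25² × L = 15.904313 × 154.154366 = 2451.719257

L=154.154 V=2451.719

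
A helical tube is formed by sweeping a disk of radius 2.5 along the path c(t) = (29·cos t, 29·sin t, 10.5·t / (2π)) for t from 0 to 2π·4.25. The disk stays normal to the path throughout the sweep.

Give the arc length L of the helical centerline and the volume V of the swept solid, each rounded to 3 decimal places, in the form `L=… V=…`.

2πR = 2π·29 = 182.212374
per-turn = √(182.212374² + 10.5²) = √(33201.3492 + 110.25) = √33311.5992 = 182.514655
L = 4.25 × 182.514655 = 775.687283
V = π·2.5² × L = 19.634954 × 775.687283 = 15230.584181

L=775.687 V=15230.584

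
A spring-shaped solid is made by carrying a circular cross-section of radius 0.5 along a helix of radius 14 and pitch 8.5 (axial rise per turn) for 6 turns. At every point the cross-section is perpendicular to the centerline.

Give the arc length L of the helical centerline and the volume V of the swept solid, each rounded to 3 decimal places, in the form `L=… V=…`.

L=530.246 V=416.454

2πR = 2π·14 = 87.964594
per-turn = √(87.964594² + 8.5²) = √(7737.7699 + 72.25) = √7810.0199 = 88.374317
L = 6 × 88.374317 = 530.245900
V = π·0.5² × L = 0.785398 × 530.245900 = 416.454156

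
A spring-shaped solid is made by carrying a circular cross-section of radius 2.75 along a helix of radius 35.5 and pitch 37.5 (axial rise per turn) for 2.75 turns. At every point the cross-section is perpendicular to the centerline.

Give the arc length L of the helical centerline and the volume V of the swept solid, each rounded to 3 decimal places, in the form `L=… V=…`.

2πR = 2π·35.5 = 223.053078
per-turn = √(223.053078² + 37.5²) = √(49752.6758 + 1406.25) = √51158.9258 = 226.183390
L = 2.75 × 226.183390 = 622.004322
V = π·2.75² × L = 23.758294 × 622.004322 = 14777.761820

L=622.004 V=14777.762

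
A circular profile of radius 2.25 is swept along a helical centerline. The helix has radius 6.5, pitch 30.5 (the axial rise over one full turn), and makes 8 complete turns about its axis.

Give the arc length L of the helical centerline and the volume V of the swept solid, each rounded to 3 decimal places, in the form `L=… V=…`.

2πR = 2π·6.5 = 40.840704
per-turn = √(40.840704² + 30.5²) = √(1667.9631 + 930.25) = √2598.2131 = 50.972671
L = 8 × 50.972671 = 407.781364
V = π·2.25² × L = 15.904313 × 407.781364 = 6485.482378

L=407.781 V=6485.482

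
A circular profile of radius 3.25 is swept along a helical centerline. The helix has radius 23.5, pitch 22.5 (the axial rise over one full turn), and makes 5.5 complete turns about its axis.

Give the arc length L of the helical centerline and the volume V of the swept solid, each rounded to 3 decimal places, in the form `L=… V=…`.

2πR = 2π·23.5 = 147.654855
per-turn = √(147.654855² + 22.5²) = √(21801.9561 + 506.25) = √22308.2061 = 149.359319
L = 5.5 × 149.359319 = 821.476254
V = π·3.25² × L = 33.183072 × 821.476254 = 27259.106000

L=821.476 V=27259.106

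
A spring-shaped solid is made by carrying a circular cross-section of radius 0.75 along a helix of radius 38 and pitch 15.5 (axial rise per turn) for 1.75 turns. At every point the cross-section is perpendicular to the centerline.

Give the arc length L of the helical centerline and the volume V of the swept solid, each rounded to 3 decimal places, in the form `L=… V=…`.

L=418.711 V=739.924

2πR = 2π·38 = 238.761042
per-turn = √(238.761042² + 15.5²) = √(57006.8350 + 240.25) = √57247.0850 = 239.263631
L = 1.75 × 239.263631 = 418.711354
V = π·0.75² × L = 1.767146 × 418.711354 = 739.924039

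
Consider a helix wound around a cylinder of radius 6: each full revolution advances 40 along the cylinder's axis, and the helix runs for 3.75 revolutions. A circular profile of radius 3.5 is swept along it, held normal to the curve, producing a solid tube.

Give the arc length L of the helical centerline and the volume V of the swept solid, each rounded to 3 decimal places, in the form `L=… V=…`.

L=206.121 V=7932.473

2πR = 2π·6 = 37.699112
per-turn = √(37.699112² + 40²) = √(1421.2230 + 1600) = √3021.2230 = 54.965653
L = 3.75 × 54.965653 = 206.121200
V = π·3.5² × L = 38.484510 × 206.121200 = 7932.473367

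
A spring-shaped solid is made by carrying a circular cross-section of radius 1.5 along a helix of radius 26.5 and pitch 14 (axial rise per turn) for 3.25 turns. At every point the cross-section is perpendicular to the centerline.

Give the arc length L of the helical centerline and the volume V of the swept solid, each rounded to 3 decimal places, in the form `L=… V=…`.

L=543.049 V=3838.586

2πR = 2π·26.5 = 166.504411
per-turn = √(166.504411² + 14²) = √(27723.7188 + 196) = √27919.7188 = 167.091947
L = 3.25 × 167.091947 = 543.048828
V = π·1.5² × L = 7.068583 × 543.048828 = 3838.585968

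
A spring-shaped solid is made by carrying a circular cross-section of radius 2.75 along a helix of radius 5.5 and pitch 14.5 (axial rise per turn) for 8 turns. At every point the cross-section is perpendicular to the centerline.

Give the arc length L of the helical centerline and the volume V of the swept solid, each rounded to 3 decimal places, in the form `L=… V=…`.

L=299.810 V=7122.981

2πR = 2π·5.5 = 34.557519
per-turn = √(34.557519² + 14.5²) = √(1194.2221 + 210.25) = √1404.4721 = 37.476288
L = 8 × 37.476288 = 299.810301
V = π·2.75² × L = 23.758294 × 299.810301 = 7122.981404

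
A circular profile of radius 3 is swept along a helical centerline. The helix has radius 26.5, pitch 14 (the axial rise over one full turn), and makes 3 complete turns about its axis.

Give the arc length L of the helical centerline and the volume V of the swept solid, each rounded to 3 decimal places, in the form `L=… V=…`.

L=501.276 V=14173.240

2πR = 2π·26.5 = 166.504411
per-turn = √(166.504411² + 14²) = √(27723.7188 + 196) = √27919.7188 = 167.091947
L = 3 × 167.091947 = 501.275841
V = π·3² × L = 28.274334 × 501.275841 = 14173.240498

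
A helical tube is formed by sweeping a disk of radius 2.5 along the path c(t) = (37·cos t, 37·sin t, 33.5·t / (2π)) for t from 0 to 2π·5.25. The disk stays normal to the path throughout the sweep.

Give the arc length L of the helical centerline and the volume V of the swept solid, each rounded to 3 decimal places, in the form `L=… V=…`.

L=1233.115 V=24212.164

2πR = 2π·37 = 232.477856
per-turn = √(232.477856² + 33.5²) = √(54045.9537 + 1122.25) = √55168.2037 = 234.879126
L = 5.25 × 234.879126 = 1233.115410
V = π·2.5² × L = 19.634954 × 1233.115410 = 24212.164458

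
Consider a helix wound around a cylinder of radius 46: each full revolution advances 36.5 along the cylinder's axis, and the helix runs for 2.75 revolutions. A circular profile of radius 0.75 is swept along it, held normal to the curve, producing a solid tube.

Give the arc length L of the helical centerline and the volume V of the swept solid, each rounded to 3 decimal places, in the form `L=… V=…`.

L=801.136 V=1415.724

2πR = 2π·46 = 289.026524
per-turn = √(289.026524² + 36.5²) = √(83536.3317 + 1332.25) = √84868.5817 = 291.322127
L = 2.75 × 291.322127 = 801.135849
V = π·0.75² × L = 1.767146 × 801.135849 = 1415.723905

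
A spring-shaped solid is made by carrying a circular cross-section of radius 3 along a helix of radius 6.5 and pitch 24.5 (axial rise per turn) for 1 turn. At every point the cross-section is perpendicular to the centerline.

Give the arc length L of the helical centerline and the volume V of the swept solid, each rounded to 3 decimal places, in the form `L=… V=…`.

2πR = 2π·6.5 = 40.840704
per-turn = √(40.840704² + 24.5²) = √(1667.9631 + 600.25) = √2268.2131 = 47.625761
L = 1 × 47.625761 = 47.625761
V = π·3² × L = 28.274334 × 47.625761 = 1346.586678

L=47.626 V=1346.587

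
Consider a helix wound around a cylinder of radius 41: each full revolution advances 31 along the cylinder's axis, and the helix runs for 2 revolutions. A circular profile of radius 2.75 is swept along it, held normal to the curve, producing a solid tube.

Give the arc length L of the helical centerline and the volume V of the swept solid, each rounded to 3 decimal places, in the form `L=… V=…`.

L=518.938 V=12329.087

2πR = 2π·41 = 257.610598
per-turn = √(257.610598² + 31²) = √(66363.2200 + 961) = √67324.2200 = 259.469112
L = 2 × 259.469112 = 518.938224
V = π·2.75² × L = 23.758294 × 518.938224 = 12329.087115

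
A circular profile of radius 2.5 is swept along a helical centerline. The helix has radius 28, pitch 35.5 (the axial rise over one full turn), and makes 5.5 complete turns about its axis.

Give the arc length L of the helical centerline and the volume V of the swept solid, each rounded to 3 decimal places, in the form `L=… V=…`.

2πR = 2π·28 = 175.929189
per-turn = √(175.929189² + 35.5²) = √(30951.0794 + 1260.25) = √32211.3294 = 179.475150
L = 5.5 × 179.475150 = 987.113324
V = π·2.5² × L = 19.634954 × 987.113324 = 19381.924793

L=987.113 V=19381.925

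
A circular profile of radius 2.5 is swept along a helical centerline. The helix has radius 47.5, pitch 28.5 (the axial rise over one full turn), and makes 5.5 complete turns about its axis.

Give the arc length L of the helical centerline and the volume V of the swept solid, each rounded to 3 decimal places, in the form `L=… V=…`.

L=1648.949 V=32377.047

2πR = 2π·47.5 = 298.451302
per-turn = √(298.451302² + 28.5²) = √(89073.1797 + 812.25) = √89885.4297 = 299.808989
L = 5.5 × 299.808989 = 1648.949438
V = π·2.5² × L = 19.634954 × 1648.949438 = 32377.046503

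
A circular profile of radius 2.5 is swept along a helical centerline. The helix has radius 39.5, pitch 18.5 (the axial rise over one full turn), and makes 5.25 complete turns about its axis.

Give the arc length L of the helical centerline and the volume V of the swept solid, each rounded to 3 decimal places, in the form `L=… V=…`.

L=1306.590 V=25654.843

2πR = 2π·39.5 = 248.185820
per-turn = √(248.185820² + 18.5²) = √(61596.2011 + 342.25) = √61938.4511 = 248.874368
L = 5.25 × 248.874368 = 1306.590432
V = π·2.5² × L = 19.634954 × 1306.590432 = 25654.843144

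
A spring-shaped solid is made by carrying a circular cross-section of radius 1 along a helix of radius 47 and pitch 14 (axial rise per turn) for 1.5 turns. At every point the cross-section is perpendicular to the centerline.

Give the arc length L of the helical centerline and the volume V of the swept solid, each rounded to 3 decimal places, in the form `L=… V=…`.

L=443.462 V=1393.177

2πR = 2π·47 = 295.309709
per-turn = √(295.309709² + 14²) = √(87207.8245 + 196) = √87403.8245 = 295.641378
L = 1.5 × 295.641378 = 443.462067
V = π·1² × L = 3.141593 × 443.462067 = 1393.177173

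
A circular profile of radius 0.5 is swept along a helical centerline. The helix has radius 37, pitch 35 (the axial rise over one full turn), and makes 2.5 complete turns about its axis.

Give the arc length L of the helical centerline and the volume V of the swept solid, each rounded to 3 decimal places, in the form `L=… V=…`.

2πR = 2π·37 = 232.477856
per-turn = √(232.477856² + 35²) = √(54045.9537 + 1225) = √55270.9537 = 235.097753
L = 2.5 × 235.097753 = 587.744384
V = π·0.5² × L = 0.785398 × 587.744384 = 461.613360

L=587.744 V=461.613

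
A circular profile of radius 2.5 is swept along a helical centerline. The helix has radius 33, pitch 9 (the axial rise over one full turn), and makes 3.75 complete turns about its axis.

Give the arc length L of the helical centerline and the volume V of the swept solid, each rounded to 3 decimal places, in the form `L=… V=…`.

2πR = 2π·33 = 207.345115
per-turn = √(207.345115² + 9²) = √(42991.9968 + 81) = √43072.9968 = 207.540350
L = 3.75 × 207.540350 = 778.276312
V = π·2.5² × L = 19.634954 × 778.276312 = 15281.419642

L=778.276 V=15281.420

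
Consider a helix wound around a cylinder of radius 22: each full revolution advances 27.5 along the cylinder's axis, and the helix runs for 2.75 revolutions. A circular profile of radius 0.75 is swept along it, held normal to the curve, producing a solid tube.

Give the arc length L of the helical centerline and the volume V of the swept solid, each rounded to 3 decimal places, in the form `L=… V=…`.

2πR = 2π·22 = 138.230077
per-turn = √(138.230077² + 27.5²) = √(19107.5541 + 756.25) = √19863.8041 = 140.939009
L = 2.75 × 140.939009 = 387.582273
V = π·0.75² × L = 1.767146 × 387.582273 = 684.914413

L=387.582 V=684.914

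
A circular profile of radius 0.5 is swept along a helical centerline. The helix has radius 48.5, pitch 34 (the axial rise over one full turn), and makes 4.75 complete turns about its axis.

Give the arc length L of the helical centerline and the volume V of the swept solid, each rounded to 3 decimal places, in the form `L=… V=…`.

2πR = 2π·48.5 = 304.734487
per-turn = √(304.734487² + 34²) = √(92863.1078 + 1156) = √94019.1078 = 306.625354
L = 4.75 × 306.625354 = 1456.470432
V = π·0.5² × L = 0.785398 × 1456.470432 = 1143.909203

L=1456.470 V=1143.909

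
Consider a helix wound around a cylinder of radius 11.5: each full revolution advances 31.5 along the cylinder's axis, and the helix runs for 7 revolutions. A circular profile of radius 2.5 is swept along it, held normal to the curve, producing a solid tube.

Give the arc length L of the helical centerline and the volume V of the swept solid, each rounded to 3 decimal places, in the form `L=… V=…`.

2πR = 2π·11.5 = 72.256631
per-turn = √(72.256631² + 31.5²) = √(5221.0207 + 992.25) = √6213.2707 = 78.824303
L = 7 × 78.824303 = 551.770120
V = π·2.5² × L = 19.634954 × 551.770120 = 10833.980978

L=551.770 V=10833.981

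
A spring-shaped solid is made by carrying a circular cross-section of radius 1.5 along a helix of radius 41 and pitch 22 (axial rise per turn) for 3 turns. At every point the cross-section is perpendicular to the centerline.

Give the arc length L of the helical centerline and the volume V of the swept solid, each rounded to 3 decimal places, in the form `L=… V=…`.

L=775.645 V=5482.711

2πR = 2π·41 = 257.610598
per-turn = √(257.610598² + 22²) = √(66363.2200 + 484) = √66847.2200 = 258.548293
L = 3 × 258.548293 = 775.644880
V = π·1.5² × L = 7.068583 × 775.644880 = 5482.710578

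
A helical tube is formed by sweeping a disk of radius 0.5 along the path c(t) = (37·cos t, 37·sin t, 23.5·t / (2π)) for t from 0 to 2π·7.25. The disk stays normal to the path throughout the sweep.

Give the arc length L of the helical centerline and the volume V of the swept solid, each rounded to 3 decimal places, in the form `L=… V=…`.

L=1694.054 V=1330.507

2πR = 2π·37 = 232.477856
per-turn = √(232.477856² + 23.5²) = √(54045.9537 + 552.25) = √54598.2037 = 233.662585
L = 7.25 × 233.662585 = 1694.053742
V = π·0.5² × L = 0.785398 × 1694.053742 = 1330.506698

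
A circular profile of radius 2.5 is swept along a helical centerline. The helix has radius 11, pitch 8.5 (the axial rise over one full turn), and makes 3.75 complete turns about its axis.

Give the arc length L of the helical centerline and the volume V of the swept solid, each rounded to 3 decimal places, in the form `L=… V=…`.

2πR = 2π·11 = 69.115038
per-turn = √(69.115038² + 8.5²) = √(4776.8885 + 72.25) = √4849.1385 = 69.635756
L = 3.75 × 69.635756 = 261.134085
V = π·2.5² × L = 19.634954 × 261.134085 = 5127.355778

L=261.134 V=5127.356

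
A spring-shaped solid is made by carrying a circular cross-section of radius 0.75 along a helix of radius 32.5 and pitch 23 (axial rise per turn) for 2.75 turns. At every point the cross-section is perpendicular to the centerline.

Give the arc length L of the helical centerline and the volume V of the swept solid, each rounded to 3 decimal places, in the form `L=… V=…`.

L=565.110 V=998.633

2πR = 2π·32.5 = 204.203522
per-turn = √(204.203522² + 23²) = √(41699.0786 + 529) = √42228.0786 = 205.494717
L = 2.75 × 205.494717 = 565.110471
V = π·0.75² × L = 1.767146 × 565.110471 = 998.632633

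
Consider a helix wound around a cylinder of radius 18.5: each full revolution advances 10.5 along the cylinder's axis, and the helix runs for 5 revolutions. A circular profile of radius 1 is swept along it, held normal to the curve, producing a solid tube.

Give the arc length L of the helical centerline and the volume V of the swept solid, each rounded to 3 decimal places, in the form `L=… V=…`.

L=583.561 V=1833.311

2πR = 2π·18.5 = 116.238928
per-turn = √(116.238928² + 10.5²) = √(13511.4884 + 110.25) = √13621.7384 = 116.712203
L = 5 × 116.712203 = 583.561017
V = π·1² × L = 3.141593 × 583.561017 = 1833.311004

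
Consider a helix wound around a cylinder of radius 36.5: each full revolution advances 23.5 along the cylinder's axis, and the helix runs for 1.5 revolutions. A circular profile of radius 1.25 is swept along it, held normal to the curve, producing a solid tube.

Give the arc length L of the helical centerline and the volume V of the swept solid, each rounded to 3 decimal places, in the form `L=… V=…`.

2πR = 2π·36.5 = 229.336264
per-turn = √(229.336264² + 23.5²) = √(52595.1219 + 552.25) = √53147.3719 = 230.537138
L = 1.5 × 230.537138 = 345.805707
V = π·1.25² × L = 4.908739 × 345.805707 = 1697.469793

L=345.806 V=1697.470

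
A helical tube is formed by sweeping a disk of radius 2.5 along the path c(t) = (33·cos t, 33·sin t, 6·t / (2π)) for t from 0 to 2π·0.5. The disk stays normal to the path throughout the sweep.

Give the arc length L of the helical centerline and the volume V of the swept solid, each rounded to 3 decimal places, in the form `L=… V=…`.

2πR = 2π·33 = 207.345115
per-turn = √(207.345115² + 6²) = √(42991.9968 + 36) = √43027.9968 = 207.431909
L = 0.5 × 207.431909 = 103.715954
V = π·2.5² × L = 19.634954 × 103.715954 = 2036.458002

L=103.716 V=2036.458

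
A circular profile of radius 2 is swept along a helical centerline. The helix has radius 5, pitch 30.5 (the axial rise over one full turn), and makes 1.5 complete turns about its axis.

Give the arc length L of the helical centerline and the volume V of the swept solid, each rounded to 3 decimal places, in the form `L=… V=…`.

2πR = 2π·5 = 31.415927
per-turn = √(31.415927² + 30.5²) = √(986.9604 + 930.25) = √1917.2104 = 43.785962
L = 1.5 × 43.785962 = 65.678943
V = π·2² × L = 12.566371 × 65.678943 = 825.345933

L=65.679 V=825.346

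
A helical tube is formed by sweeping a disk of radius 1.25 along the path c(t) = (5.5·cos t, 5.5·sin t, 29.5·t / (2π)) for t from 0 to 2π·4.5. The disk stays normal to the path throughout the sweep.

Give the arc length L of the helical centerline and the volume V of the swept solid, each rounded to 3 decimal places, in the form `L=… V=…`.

L=204.464 V=1003.661

2πR = 2π·5.5 = 34.557519
per-turn = √(34.557519² + 29.5²) = √(1194.2221 + 870.25) = √2064.4721 = 45.436463
L = 4.5 × 45.436463 = 204.464082
V = π·1.25² × L = 4.908739 × 204.464082 = 1003.660714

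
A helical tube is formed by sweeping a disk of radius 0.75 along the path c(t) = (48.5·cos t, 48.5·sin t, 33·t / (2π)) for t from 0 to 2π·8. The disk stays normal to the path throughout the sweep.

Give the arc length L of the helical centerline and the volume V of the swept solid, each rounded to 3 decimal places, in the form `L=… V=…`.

L=2452.129 V=4333.269

2πR = 2π·48.5 = 304.734487
per-turn = √(304.734487² + 33²) = √(92863.1078 + 1089) = √93952.1078 = 306.516081
L = 8 × 306.516081 = 2452.128647
V = π·0.75² × L = 1.767146 × 2452.128647 = 4333.269005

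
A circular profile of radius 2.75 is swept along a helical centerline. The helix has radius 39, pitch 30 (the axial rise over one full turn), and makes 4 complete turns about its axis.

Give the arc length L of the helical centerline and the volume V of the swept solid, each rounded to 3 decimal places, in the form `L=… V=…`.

L=987.495 V=23461.202

2πR = 2π·39 = 245.044227
per-turn = √(245.044227² + 30²) = √(60046.6732 + 900) = √60946.6732 = 246.873800
L = 4 × 246.873800 = 987.495200
V = π·2.75² × L = 23.758294 × 987.495200 = 23461.201732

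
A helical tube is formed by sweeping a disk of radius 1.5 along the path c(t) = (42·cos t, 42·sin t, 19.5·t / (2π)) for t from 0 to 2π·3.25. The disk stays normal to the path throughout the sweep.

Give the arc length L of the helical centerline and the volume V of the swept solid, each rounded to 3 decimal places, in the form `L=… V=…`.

L=859.993 V=6078.933

2πR = 2π·42 = 263.893783
per-turn = √(263.893783² + 19.5²) = √(69639.9287 + 380.25) = √70020.1787 = 264.613262
L = 3.25 × 264.613262 = 859.993103
V = π·1.5² × L = 7.068583 × 859.993103 = 6078.933032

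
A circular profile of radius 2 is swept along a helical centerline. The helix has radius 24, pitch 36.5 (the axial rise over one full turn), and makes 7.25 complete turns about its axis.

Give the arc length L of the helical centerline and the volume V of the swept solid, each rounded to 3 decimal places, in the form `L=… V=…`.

2πR = 2π·24 = 150.796447
per-turn = √(150.796447² + 36.5²) = √(22739.5685 + 1332.25) = √24071.8185 = 155.150954
L = 7.25 × 155.150954 = 1124.844417
V = π·2² × L = 12.566371 × 1124.844417 = 14135.211825

L=1124.844 V=14135.212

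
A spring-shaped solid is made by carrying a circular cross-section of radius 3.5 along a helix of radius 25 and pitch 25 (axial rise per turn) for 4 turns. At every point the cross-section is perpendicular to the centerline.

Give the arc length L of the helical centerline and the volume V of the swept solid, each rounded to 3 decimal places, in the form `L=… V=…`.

L=636.227 V=24484.866

2πR = 2π·25 = 157.079633
per-turn = √(157.079633² + 25²) = √(24674.0110 + 625) = √25299.0110 = 159.056628
L = 4 × 159.056628 = 636.226513
V = π·3.5² × L = 38.484510 × 636.226513 = 24484.865612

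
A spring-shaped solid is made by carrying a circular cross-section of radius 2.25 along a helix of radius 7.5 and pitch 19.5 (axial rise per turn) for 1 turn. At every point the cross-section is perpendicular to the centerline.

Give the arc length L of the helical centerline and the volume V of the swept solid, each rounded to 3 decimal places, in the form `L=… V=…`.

L=50.999 V=811.106

2πR = 2π·7.5 = 47.123890
per-turn = √(47.123890² + 19.5²) = √(2220.6610 + 380.25) = √2600.9110 = 50.999127
L = 1 × 50.999127 = 50.999127
V = π·2.25² × L = 15.904313 × 50.999127 = 811.106074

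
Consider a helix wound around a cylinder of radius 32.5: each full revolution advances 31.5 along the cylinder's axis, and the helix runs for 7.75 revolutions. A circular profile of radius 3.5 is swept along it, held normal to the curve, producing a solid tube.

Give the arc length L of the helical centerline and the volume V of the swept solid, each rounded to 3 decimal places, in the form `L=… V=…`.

2πR = 2π·32.5 = 204.203522
per-turn = √(204.203522² + 31.5²) = √(41699.0786 + 992.25) = √42691.3286 = 206.618800
L = 7.75 × 206.618800 = 1601.295702
V = π·3.5² × L = 38.484510 × 1601.295702 = 61625.080449

L=1601.296 V=61625.080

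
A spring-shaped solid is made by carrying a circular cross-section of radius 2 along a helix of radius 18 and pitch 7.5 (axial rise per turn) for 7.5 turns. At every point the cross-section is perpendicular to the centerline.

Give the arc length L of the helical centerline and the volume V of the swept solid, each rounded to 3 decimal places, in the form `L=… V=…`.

L=850.093 V=10682.585

2πR = 2π·18 = 113.097336
per-turn = √(113.097336² + 7.5²) = √(12791.0073 + 56.25) = √12847.2573 = 113.345742
L = 7.5 × 113.345742 = 850.093067
V = π·2² × L = 12.566371 × 850.093067 = 10682.584542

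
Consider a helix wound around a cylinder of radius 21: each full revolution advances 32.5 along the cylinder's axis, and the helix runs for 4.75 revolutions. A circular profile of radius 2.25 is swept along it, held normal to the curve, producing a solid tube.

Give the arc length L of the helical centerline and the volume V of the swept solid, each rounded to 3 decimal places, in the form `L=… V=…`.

2πR = 2π·21 = 131.946891
per-turn = √(131.946891² + 32.5²) = √(17409.9822 + 1056.25) = √18466.2322 = 135.890515
L = 4.75 × 135.890515 = 645.479948
V = π·2.25² × L = 15.904313 × 645.479948 = 10265.915004

L=645.480 V=10265.915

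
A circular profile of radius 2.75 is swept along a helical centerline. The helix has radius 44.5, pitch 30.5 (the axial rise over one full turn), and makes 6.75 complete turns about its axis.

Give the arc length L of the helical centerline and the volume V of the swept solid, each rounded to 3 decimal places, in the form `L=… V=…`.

L=1898.507 V=45105.297

2πR = 2π·44.5 = 279.601746
per-turn = √(279.601746² + 30.5²) = √(78177.1365 + 930.25) = √79107.3865 = 281.260354
L = 6.75 × 281.260354 = 1898.507386
V = π·2.75² × L = 23.758294 × 1898.507386 = 45105.297484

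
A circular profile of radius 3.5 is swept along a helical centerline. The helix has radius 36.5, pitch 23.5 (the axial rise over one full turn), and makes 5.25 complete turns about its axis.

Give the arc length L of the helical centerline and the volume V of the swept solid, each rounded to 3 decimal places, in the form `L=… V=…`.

2πR = 2π·36.5 = 229.336264
per-turn = √(229.336264² + 23.5²) = √(52595.1219 + 552.25) = √53147.3719 = 230.537138
L = 5.25 × 230.537138 = 1210.319973
V = π·3.5² × L = 38.484510 × 1210.319973 = 46578.571107

L=1210.320 V=46578.571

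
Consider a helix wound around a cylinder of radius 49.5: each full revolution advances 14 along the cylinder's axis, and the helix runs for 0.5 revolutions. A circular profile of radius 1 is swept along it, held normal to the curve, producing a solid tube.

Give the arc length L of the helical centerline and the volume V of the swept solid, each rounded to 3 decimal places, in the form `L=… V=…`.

L=155.666 V=489.040

2πR = 2π·49.5 = 311.017673
per-turn = √(311.017673² + 14²) = √(96731.9927 + 196) = √96927.9927 = 311.332608
L = 0.5 × 311.332608 = 155.666304
V = π·1² × L = 3.141593 × 155.666304 = 489.040117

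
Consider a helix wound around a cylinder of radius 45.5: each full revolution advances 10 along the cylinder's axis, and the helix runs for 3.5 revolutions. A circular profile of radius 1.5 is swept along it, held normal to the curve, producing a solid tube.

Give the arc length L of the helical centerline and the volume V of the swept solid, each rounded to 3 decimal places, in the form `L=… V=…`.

2πR = 2π·45.5 = 285.884931
per-turn = √(285.884931² + 10²) = √(81730.1940 + 100) = √81830.1940 = 286.059774
L = 3.5 × 286.059774 = 1001.209207
V = π·1.5² × L = 7.068583 × 1001.209207 = 7077.130854

L=1001.209 V=7077.131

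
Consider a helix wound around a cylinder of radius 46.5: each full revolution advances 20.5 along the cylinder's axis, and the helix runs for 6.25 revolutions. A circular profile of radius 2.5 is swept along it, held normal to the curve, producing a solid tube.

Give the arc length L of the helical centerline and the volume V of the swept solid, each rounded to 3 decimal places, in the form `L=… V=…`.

L=1830.540 V=35942.572

2πR = 2π·46.5 = 292.168117
per-turn = √(292.168117² + 20.5²) = √(85362.2085 + 420.25) = √85782.4585 = 292.886426
L = 6.25 × 292.886426 = 1830.540162
V = π·2.5² × L = 19.634954 × 1830.540162 = 35942.572027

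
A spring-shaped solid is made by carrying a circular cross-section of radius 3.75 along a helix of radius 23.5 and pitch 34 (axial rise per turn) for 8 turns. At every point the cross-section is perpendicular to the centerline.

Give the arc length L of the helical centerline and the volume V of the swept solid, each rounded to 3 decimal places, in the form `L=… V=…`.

2πR = 2π·23.5 = 147.654855
per-turn = √(147.654855² + 34²) = √(21801.9561 + 1156) = √22957.9561 = 151.518831
L = 8 × 151.518831 = 1212.150647
V = π·3.75² × L = 44.178647 × 1212.150647 = 53551.175185

L=1212.151 V=53551.175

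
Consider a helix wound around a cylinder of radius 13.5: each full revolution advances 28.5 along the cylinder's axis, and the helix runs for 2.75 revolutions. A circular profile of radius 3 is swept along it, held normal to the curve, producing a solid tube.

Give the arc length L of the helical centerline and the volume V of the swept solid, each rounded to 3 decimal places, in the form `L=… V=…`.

L=246.078 V=6957.692

2πR = 2π·13.5 = 84.823002
per-turn = √(84.823002² + 28.5²) = √(7194.9416 + 812.25) = √8007.1916 = 89.482912
L = 2.75 × 89.482912 = 246.078009
V = π·3² × L = 28.274334 × 246.078009 = 6957.691789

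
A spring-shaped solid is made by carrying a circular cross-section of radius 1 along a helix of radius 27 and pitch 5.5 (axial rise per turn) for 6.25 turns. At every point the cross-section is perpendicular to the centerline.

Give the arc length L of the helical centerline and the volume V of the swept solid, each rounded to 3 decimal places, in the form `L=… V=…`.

2πR = 2π·27 = 169.646003
per-turn = √(169.646003² + 5.5²) = √(28779.7664 + 30.25) = √28810.0164 = 169.735136
L = 6.25 × 169.735136 = 1060.844601
V = π·1² × L = 3.141593 × 1060.844601 = 3332.741604

L=1060.845 V=3332.742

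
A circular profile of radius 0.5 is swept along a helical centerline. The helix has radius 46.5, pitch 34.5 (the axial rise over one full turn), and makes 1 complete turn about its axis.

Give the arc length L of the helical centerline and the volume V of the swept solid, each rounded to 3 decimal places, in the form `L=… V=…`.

L=294.198 V=231.063

2πR = 2π·46.5 = 292.168117
per-turn = √(292.168117² + 34.5²) = √(85362.2085 + 1190.25) = √86552.4585 = 294.197992
L = 1 × 294.197992 = 294.197992
V = π·0.5² × L = 0.785398 × 294.197992 = 231.062563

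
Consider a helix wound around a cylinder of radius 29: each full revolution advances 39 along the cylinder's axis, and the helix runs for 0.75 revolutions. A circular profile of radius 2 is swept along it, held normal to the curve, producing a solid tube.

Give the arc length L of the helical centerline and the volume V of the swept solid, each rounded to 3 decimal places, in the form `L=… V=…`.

2πR = 2π·29 = 182.212374
per-turn = √(182.212374² + 39²) = √(33201.3492 + 1521) = √34722.3492 = 186.339339
L = 0.75 × 186.339339 = 139.754504
V = π·2² × L = 12.566371 × 139.754504 = 1756.206894

L=139.755 V=1756.207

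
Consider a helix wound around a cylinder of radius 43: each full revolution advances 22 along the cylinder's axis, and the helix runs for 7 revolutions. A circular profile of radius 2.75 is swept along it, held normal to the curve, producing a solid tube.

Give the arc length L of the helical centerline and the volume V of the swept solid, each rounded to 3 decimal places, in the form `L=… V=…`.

2πR = 2π·43 = 270.176968
per-turn = √(270.176968² + 22²) = √(72995.5942 + 484) = √73479.5942 = 271.071198
L = 7 × 271.071198 = 1897.498383
V = π·2.75² × L = 23.758294 × 1897.498383 = 45081.325287

L=1897.498 V=45081.325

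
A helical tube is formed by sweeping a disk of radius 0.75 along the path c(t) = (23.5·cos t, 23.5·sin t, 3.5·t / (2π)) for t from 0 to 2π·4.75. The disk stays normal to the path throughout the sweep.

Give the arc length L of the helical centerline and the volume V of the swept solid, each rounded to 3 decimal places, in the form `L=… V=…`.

2πR = 2π·23.5 = 147.654855
per-turn = √(147.654855² + 3.5²) = √(21801.9561 + 12.25) = √21814.2061 = 147.696331
L = 4.75 × 147.696331 = 701.557571
V = π·0.75² × L = 1.767146 × 701.557571 = 1239.754563

L=701.558 V=1239.755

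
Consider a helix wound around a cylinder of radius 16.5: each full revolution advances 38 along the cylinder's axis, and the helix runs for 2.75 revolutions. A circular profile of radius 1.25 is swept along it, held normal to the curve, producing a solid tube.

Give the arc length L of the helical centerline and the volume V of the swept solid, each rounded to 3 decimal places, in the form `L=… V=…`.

L=303.648 V=1490.528

2πR = 2π·16.5 = 103.672558
per-turn = √(103.672558² + 38²) = √(10747.9992 + 1444) = √12191.9992 = 110.417386
L = 2.75 × 110.417386 = 303.647812
V = π·1.25² × L = 4.908739 × 303.647812 = 1490.527713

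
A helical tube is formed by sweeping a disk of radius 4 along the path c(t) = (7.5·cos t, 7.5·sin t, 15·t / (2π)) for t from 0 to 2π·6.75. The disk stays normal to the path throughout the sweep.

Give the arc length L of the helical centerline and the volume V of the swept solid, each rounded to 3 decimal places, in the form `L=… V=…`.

2πR = 2π·7.5 = 47.123890
per-turn = √(47.123890² + 15²) = √(2220.6610 + 225) = √2445.6610 = 49.453625
L = 6.75 × 49.453625 = 333.811966
V = π·4² × L = 50.265482 × 333.811966 = 16779.219538

L=333.812 V=16779.220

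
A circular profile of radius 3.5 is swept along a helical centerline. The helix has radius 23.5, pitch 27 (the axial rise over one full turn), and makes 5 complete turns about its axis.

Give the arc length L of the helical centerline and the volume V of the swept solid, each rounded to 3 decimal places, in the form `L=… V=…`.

2πR = 2π·23.5 = 147.654855
per-turn = √(147.654855² + 27²) = √(21801.9561 + 729) = √22530.9561 = 150.103152
L = 5 × 150.103152 = 750.515758
V = π·3.5² × L = 38.484510 × 750.515758 = 28883.231200

L=750.516 V=28883.231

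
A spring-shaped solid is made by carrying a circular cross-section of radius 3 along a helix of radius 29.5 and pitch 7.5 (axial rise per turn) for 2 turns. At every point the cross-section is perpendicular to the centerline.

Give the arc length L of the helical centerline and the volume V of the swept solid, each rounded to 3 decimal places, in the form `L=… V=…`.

L=371.011 V=10490.097

2πR = 2π·29.5 = 185.353967
per-turn = √(185.353967² + 7.5²) = √(34356.0929 + 56.25) = √34412.3429 = 185.505641
L = 2 × 185.505641 = 371.011282
V = π·3² × L = 28.274334 × 371.011282 = 10490.096873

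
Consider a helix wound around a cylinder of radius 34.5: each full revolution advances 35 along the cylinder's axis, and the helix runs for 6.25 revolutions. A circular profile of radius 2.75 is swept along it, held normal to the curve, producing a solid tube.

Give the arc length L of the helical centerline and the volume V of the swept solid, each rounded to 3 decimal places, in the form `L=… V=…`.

L=1372.358 V=32604.887

2πR = 2π·34.5 = 216.769893
per-turn = √(216.769893² + 35²) = √(46989.1866 + 1225) = √48214.1866 = 219.577291
L = 6.25 × 219.577291 = 1372.358066
V = π·2.75² × L = 23.758294 × 1372.358066 = 32604.887021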